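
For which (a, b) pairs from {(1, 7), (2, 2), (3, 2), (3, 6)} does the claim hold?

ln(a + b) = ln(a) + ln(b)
(2, 2)

Testing each pair:
(1, 7): LHS = ln(8) ≈ 2.079, RHS = ln(7) ≈ 1.946 → fails
(2, 2): LHS = ln(4) ≈ 1.386, RHS = 2·ln(2) ≈ 1.386 → holds
(3, 2): LHS = ln(5) ≈ 1.609, RHS = ln(2) + ln(3) ≈ 1.792 → fails
(3, 6): LHS = ln(9) ≈ 2.197, RHS = ln(3) + ln(6) ≈ 2.89 → fails

1 of 4 pairs satisfies the claim.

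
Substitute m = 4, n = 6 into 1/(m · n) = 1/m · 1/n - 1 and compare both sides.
LHS = 1/(4 · 6) = 1/24
RHS = 1/4 · 1/6 - 1 = -23/24

LHS ≠ RHS, so the equation does not hold here.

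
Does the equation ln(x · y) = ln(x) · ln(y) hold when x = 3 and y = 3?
Substituting x = 3, y = 3:

LHS = ln(3 · 3) = ln(9) ≈ 2.197
RHS = ln(3) · ln(3) = ln(3)² ≈ 1.207

LHS ≠ RHS, so the equation does not hold at this point.

Answer: Fails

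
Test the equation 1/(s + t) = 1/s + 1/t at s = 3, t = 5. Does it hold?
Substituting s = 3, t = 5:

LHS = 1/(3 + 5) = 1/8
RHS = 1/3 + 1/5 = 8/15

LHS ≠ RHS, so the equation does not hold at this point.

Answer: Fails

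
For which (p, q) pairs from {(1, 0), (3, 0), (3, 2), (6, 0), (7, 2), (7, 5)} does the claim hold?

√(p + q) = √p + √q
Testing each pair:
(1, 0): LHS = 1, RHS = 1 → holds
(3, 0): LHS = √(3) ≈ 1.732, RHS = √(3) ≈ 1.732 → holds
(3, 2): LHS = √(5) ≈ 2.236, RHS = √(2) + √(3) ≈ 3.146 → fails
(6, 0): LHS = √(6) ≈ 2.449, RHS = √(6) ≈ 2.449 → holds
(7, 2): LHS = 3, RHS = √(2) + √(7) ≈ 4.06 → fails
(7, 5): LHS = 2·√(3) ≈ 3.464, RHS = √(5) + √(7) ≈ 4.882 → fails

3 of 6 pairs satisfy the claim.

Answer: (1, 0), (3, 0), (6, 0)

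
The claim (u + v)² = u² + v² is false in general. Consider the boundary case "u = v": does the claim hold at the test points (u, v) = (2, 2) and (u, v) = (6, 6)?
At (2, 2): LHS = 16 ≠ RHS = 8
At (6, 6): LHS = 144 ≠ RHS = 72

Answer: No, fails at both test points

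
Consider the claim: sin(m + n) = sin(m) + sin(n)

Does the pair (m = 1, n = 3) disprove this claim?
Yes

Substituting m = 1, n = 3:
LHS = sin(1 + 3) = sin(4) ≈ -0.7568
RHS = sin(1) + sin(3) ≈ 0.9826

Since LHS ≠ RHS, this pair disproves the claim.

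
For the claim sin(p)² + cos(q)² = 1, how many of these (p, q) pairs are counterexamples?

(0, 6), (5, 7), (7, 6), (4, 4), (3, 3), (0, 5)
Testing each pair:
(0, 6): LHS = cos(6)² ≈ 0.9219, RHS = 1 → counterexample
(5, 7): LHS = cos(7)² + sin(5)² ≈ 1.488, RHS = 1 → counterexample
(7, 6): LHS = sin(7)² + cos(6)² ≈ 1.354, RHS = 1 → counterexample
(4, 4): LHS = cos(4)² + sin(4)² = 1, RHS = 1 → satisfies claim
(3, 3): LHS = sin(3)² + cos(3)² = 1, RHS = 1 → satisfies claim
(0, 5): LHS = cos(5)² ≈ 0.08046, RHS = 1 → counterexample

That makes 4 counterexamples.

Answer: 4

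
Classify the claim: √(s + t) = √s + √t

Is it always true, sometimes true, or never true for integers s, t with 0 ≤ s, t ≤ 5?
Sometimes true

It holds at (s, t) = (0, 1) (both sides equal 1), but fails at (s, t) = (3, 1) (LHS = 2, RHS = 1 + √(3) ≈ 2.732).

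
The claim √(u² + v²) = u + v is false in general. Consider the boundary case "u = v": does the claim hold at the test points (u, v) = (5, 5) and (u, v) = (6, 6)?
At (5, 5): LHS = 5·√(2) ≈ 7.071 ≠ RHS = 10
At (6, 6): LHS = 6·√(2) ≈ 8.485 ≠ RHS = 12

Answer: No, fails at both test points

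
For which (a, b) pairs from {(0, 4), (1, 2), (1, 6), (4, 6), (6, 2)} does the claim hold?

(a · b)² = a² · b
(0, 4)

Testing each pair:
(0, 4): LHS = 0, RHS = 0 → holds
(1, 2): LHS = 4, RHS = 2 → fails
(1, 6): LHS = 36, RHS = 6 → fails
(4, 6): LHS = 576, RHS = 96 → fails
(6, 2): LHS = 144, RHS = 72 → fails

1 of 5 pairs satisfies the claim.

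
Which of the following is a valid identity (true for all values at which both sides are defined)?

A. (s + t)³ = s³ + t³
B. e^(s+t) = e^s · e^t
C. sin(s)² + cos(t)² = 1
A: fails at (3, 5) — LHS = 512, RHS = 152.
B: holds — e.g. at (2, 4), both sides equal e^6 ≈ 403.4.
C: fails at (2, 3) — LHS = sin(2)² + cos(3)² ≈ 1.807, RHS = 1.

Answer: B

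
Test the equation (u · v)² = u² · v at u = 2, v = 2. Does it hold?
Substituting u = 2, v = 2:

LHS = (2 · 2)² = 16
RHS = 2² · 2 = 8

LHS ≠ RHS, so the equation does not hold at this point.

Answer: Fails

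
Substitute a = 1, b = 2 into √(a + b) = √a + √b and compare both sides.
LHS = √(1 + 2) = √(3) ≈ 1.732
RHS = √1 + √2 = 1 + √(2) ≈ 2.414

LHS ≠ RHS (they differ by about 0.6822), so the equation does not hold here.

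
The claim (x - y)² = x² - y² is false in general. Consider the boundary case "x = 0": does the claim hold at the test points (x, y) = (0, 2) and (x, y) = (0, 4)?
No, fails at both test points

At (0, 2): LHS = 4 ≠ RHS = -4
At (0, 4): LHS = 16 ≠ RHS = -16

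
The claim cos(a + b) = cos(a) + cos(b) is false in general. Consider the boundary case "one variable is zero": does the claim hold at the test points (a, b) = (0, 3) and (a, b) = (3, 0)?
No, fails at both test points

At (0, 3): LHS = cos(3) ≈ -0.99 ≠ RHS = cos(3) + 1 ≈ 0.01001
At (3, 0): LHS = cos(3) ≈ -0.99 ≠ RHS = cos(3) + 1 ≈ 0.01001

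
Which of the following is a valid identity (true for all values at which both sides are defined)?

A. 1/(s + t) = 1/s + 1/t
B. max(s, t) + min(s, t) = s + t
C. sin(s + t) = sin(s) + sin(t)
A: fails at (1, 5) — LHS = 1/6, RHS = 6/5.
B: holds — e.g. at (4, 6), both sides equal 10.
C: fails at (2, 3) — LHS = sin(5) ≈ -0.9589, RHS = sin(3) + sin(2) ≈ 1.05.

Answer: B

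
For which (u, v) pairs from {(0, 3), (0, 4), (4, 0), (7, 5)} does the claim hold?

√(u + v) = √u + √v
Testing each pair:
(0, 3): LHS = √(3) ≈ 1.732, RHS = √(3) ≈ 1.732 → holds
(0, 4): LHS = 2, RHS = 2 → holds
(4, 0): LHS = 2, RHS = 2 → holds
(7, 5): LHS = 2·√(3) ≈ 3.464, RHS = √(5) + √(7) ≈ 4.882 → fails

3 of 4 pairs satisfy the claim.

Answer: (0, 3), (0, 4), (4, 0)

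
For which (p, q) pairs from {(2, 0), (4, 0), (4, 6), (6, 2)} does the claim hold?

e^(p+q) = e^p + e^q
Testing each pair:
(2, 0): LHS = e^2 ≈ 7.389, RHS = 1 + e^2 ≈ 8.389 → fails
(4, 0): LHS = e^4 ≈ 54.6, RHS = 1 + e^4 ≈ 55.6 → fails
(4, 6): LHS = e^10 ≈ 22026.5, RHS = e^4 + e^6 ≈ 458 → fails
(6, 2): LHS = e^8 ≈ 2981, RHS = e^2 + e^6 ≈ 410.8 → fails

No pair satisfies the claim.

Answer: None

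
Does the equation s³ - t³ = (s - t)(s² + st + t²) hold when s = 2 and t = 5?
Holds

Substituting s = 2, t = 5:

LHS = 2³ - 5³ = -117
RHS = (2 - 5)(2² + 2·5 + 5²) = -117

LHS = RHS, so the equation holds at this point.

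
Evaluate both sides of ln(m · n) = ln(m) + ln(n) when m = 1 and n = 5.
LHS = ln(1 · 5) = ln(5) ≈ 1.609
RHS = ln(1) + ln(5) = ln(5) ≈ 1.609

LHS = RHS: the two sides agree.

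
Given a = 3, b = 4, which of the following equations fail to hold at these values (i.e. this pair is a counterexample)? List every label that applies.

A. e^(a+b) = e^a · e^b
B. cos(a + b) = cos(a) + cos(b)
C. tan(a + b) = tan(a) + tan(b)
B, C

Evaluating each claim at the given values:
A. LHS = e^7 ≈ 1097, RHS = e^7 ≈ 1097 → holds here (LHS = RHS)
B. LHS = cos(7) ≈ 0.7539, RHS = cos(3) + cos(4) ≈ -1.644 → fails here (LHS ≠ RHS)
C. LHS = tan(7) ≈ 0.8714, RHS = tan(3) + tan(4) ≈ 1.015 → fails here (LHS ≠ RHS)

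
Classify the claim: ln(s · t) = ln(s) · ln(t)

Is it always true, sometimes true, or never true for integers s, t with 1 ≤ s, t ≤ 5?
It holds at (s, t) = (1, 1) (both sides equal 0), but fails at (s, t) = (3, 5) (LHS = ln(15) ≈ 2.708, RHS = ln(3)·ln(5) ≈ 1.768).

Answer: Sometimes true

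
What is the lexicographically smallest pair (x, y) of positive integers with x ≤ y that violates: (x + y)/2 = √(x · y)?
(x, y) = (1, 2)

Substituting (1, 2) into the claim:
LHS = (1 + 2)/2 = 3/2
RHS = √(1 · 2) = √(2) ≈ 1.414

Since LHS ≠ RHS, this pair disproves the claim, and no lexicographically smaller pair (x ≤ y, positive integers) does.

For instance (4, 6) is also a counterexample (LHS = 5, RHS = 2·√(6) ≈ 4.899), but it's lexicographically larger.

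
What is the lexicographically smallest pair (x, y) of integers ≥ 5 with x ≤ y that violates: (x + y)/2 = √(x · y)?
Substituting (5, 6) into the claim:
LHS = (5 + 6)/2 = 11/2
RHS = √(5 · 6) = √(30) ≈ 5.477

Since LHS ≠ RHS, this pair disproves the claim, and no lexicographically smaller pair (x ≤ y, integers ≥ 5) does.

For instance (8, 11) is also a counterexample (LHS = 19/2, RHS = 2·√(22) ≈ 9.381), but it's lexicographically larger.

Answer: (x, y) = (5, 6)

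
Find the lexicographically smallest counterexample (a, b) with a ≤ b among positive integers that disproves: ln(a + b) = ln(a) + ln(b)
Substituting (1, 1) into the claim:
LHS = ln(1 + 1) = ln(2) ≈ 0.6931
RHS = ln(1) + ln(1) = 0

Since LHS ≠ RHS, this pair disproves the claim, and no lexicographically smaller pair (a ≤ b, positive integers) does.

For instance (5, 5) is also a counterexample (LHS = ln(10) ≈ 2.303, RHS = 2·ln(5) ≈ 3.219), but it's lexicographically larger.

Answer: (a, b) = (1, 1)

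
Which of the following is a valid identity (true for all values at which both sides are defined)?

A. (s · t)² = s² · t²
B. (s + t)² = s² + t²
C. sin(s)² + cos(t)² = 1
A: holds — e.g. at (1, 2), both sides equal 4.
B: fails at (3, 4) — LHS = 49, RHS = 25.
C: fails at (4, 6) — LHS = sin(4)² + cos(6)² ≈ 1.495, RHS = 1.

Answer: A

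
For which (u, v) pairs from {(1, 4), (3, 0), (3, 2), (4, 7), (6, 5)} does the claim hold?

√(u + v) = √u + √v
(3, 0)

Testing each pair:
(1, 4): LHS = √(5) ≈ 2.236, RHS = 3 → fails
(3, 0): LHS = √(3) ≈ 1.732, RHS = √(3) ≈ 1.732 → holds
(3, 2): LHS = √(5) ≈ 2.236, RHS = √(2) + √(3) ≈ 3.146 → fails
(4, 7): LHS = √(11) ≈ 3.317, RHS = 2 + √(7) ≈ 4.646 → fails
(6, 5): LHS = √(11) ≈ 3.317, RHS = √(5) + √(6) ≈ 4.686 → fails

1 of 5 pairs satisfies the claim.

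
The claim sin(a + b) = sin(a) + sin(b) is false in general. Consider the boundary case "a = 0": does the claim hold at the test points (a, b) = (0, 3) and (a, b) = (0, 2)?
Yes, holds at both test points

At (0, 3): LHS = sin(3) ≈ 0.1411, RHS = sin(3) ≈ 0.1411 → equal
At (0, 2): LHS = sin(2) ≈ 0.9093, RHS = sin(2) ≈ 0.9093 → equal

So the claim does hold at both of these boundary points, even though it is not an identity.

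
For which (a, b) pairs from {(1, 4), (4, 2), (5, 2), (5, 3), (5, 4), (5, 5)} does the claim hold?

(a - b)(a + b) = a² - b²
All pairs

Testing each pair:
(1, 4): LHS = -15, RHS = -15 → holds
(4, 2): LHS = 12, RHS = 12 → holds
(5, 2): LHS = 21, RHS = 21 → holds
(5, 3): LHS = 16, RHS = 16 → holds
(5, 4): LHS = 9, RHS = 9 → holds
(5, 5): LHS = 0, RHS = 0 → holds

Every pair satisfies the claim.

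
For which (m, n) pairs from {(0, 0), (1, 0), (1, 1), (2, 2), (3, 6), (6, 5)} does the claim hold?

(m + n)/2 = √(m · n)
(0, 0), (1, 1), (2, 2)

Testing each pair:
(0, 0): LHS = 0, RHS = 0 → holds
(1, 0): LHS = 1/2, RHS = 0 → fails
(1, 1): LHS = 1, RHS = 1 → holds
(2, 2): LHS = 2, RHS = 2 → holds
(3, 6): LHS = 9/2, RHS = 3·√(2) ≈ 4.243 → fails
(6, 5): LHS = 11/2, RHS = √(30) ≈ 5.477 → fails

3 of 6 pairs satisfy the claim.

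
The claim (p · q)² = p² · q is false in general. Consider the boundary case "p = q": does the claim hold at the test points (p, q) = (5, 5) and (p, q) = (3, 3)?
No, fails at both test points

At (5, 5): LHS = 625 ≠ RHS = 125
At (3, 3): LHS = 81 ≠ RHS = 27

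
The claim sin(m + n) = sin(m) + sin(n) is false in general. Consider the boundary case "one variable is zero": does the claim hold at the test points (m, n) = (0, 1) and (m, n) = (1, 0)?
Yes, holds at both test points

At (0, 1): LHS = sin(1) ≈ 0.8415, RHS = sin(1) ≈ 0.8415 → equal
At (1, 0): LHS = sin(1) ≈ 0.8415, RHS = sin(1) ≈ 0.8415 → equal

So the claim does hold at both of these boundary points, even though it is not an identity.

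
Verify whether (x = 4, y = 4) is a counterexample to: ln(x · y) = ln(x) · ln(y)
Substituting x = 4, y = 4:
LHS = ln(4 · 4) = ln(16) ≈ 2.773
RHS = ln(4) · ln(4) = ln(4)² ≈ 1.922

Since LHS ≠ RHS, this pair disproves the claim.

Answer: Yes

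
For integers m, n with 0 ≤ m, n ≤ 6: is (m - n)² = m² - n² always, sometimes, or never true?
Sometimes true

It holds at (m, n) = (3, 0) (both sides equal 9), but fails at (m, n) = (1, 2) (LHS = 1, RHS = -3).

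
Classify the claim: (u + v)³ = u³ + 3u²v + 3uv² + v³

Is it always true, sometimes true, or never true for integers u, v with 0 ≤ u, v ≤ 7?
Always true

The identity holds for every pair in the range. For instance at (u, v) = (2, 1): both sides equal 27.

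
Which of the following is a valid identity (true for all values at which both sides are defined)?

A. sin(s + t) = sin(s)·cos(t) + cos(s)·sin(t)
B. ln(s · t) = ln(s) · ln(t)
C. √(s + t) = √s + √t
A

A: holds — e.g. at (3, 3), both sides equal sin(6) ≈ -0.2794.
B: fails at (3, 5) — LHS = ln(15) ≈ 2.708, RHS = ln(3)·ln(5) ≈ 1.768.
C: fails at (2, 4) — LHS = √(6) ≈ 2.449, RHS = √(2) + 2 ≈ 3.414.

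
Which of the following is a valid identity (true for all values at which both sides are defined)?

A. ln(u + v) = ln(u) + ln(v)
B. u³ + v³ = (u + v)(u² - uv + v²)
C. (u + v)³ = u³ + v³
A: fails at (2, 4) — LHS = ln(6) ≈ 1.792, RHS = ln(2) + ln(4) ≈ 2.079.
B: holds — e.g. at (3, 4), both sides equal 91.
C: fails at (2, 5) — LHS = 343, RHS = 133.

Answer: B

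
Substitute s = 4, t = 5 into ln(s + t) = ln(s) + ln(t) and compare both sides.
LHS = ln(4 + 5) = ln(9) ≈ 2.197
RHS = ln(4) + ln(5) ≈ 2.996

LHS ≠ RHS (they differ by about 0.7985), so the equation does not hold here.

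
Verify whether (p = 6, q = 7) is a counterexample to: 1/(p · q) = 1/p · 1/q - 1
Yes

Substituting p = 6, q = 7:
LHS = 1/(6 · 7) = 1/42
RHS = 1/6 · 1/7 - 1 = -41/42

Since LHS ≠ RHS, this pair disproves the claim.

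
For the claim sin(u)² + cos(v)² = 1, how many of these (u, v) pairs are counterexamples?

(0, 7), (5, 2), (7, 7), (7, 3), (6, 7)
4

Testing each pair:
(0, 7): LHS = cos(7)² ≈ 0.5684, RHS = 1 → counterexample
(5, 2): LHS = cos(2)² + sin(5)² ≈ 1.093, RHS = 1 → counterexample
(7, 7): LHS = sin(7)² + cos(7)² = 1, RHS = 1 → satisfies claim
(7, 3): LHS = sin(7)² + cos(3)² ≈ 1.412, RHS = 1 → counterexample
(6, 7): LHS = sin(6)² + cos(7)² ≈ 0.6464, RHS = 1 → counterexample

That makes 4 counterexamples.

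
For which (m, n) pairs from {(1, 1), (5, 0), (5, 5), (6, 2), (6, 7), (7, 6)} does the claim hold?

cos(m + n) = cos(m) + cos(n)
None

Testing each pair:
(1, 1): LHS = cos(2) ≈ -0.4161, RHS = 2·cos(1) ≈ 1.081 → fails
(5, 0): LHS = cos(5) ≈ 0.2837, RHS = cos(5) + 1 ≈ 1.284 → fails
(5, 5): LHS = cos(10) ≈ -0.8391, RHS = 2·cos(5) ≈ 0.5673 → fails
(6, 2): LHS = cos(8) ≈ -0.1455, RHS = cos(2) + cos(6) ≈ 0.544 → fails
(6, 7): LHS = cos(13) ≈ 0.9074, RHS = cos(7) + cos(6) ≈ 1.714 → fails
(7, 6): LHS = cos(13) ≈ 0.9074, RHS = cos(7) + cos(6) ≈ 1.714 → fails

No pair satisfies the claim.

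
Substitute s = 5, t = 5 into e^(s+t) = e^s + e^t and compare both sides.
LHS = e^(5+5) = e^10 ≈ 22026.5
RHS = e^5 + e^5 = 2·e^5 ≈ 296.8

LHS ≠ RHS (they differ by about 21729.6), so the equation does not hold here.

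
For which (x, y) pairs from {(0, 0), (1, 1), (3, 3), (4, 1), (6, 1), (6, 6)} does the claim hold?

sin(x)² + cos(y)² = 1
(0, 0), (1, 1), (3, 3), (6, 6)

Testing each pair:
(0, 0): LHS = 1, RHS = 1 → holds
(1, 1): LHS = cos(1)² + sin(1)² = 1, RHS = 1 → holds
(3, 3): LHS = sin(3)² + cos(3)² = 1, RHS = 1 → holds
(4, 1): LHS = cos(1)² + sin(4)² ≈ 0.8647, RHS = 1 → fails
(6, 1): LHS = sin(6)² + cos(1)² ≈ 0.37, RHS = 1 → fails
(6, 6): LHS = sin(6)² + cos(6)² = 1, RHS = 1 → holds

4 of 6 pairs satisfy the claim.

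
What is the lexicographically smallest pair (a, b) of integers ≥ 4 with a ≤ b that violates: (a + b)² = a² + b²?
(a, b) = (4, 4)

Substituting (4, 4) into the claim:
LHS = (4 + 4)² = 64
RHS = 4² + 4² = 32

Since LHS ≠ RHS, this pair disproves the claim, and no lexicographically smaller pair (a ≤ b, integers ≥ 4) does.

For instance (6, 10) is also a counterexample (LHS = 256, RHS = 136), but it's lexicographically larger.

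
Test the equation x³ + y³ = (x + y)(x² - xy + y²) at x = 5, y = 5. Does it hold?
Holds

Substituting x = 5, y = 5:

LHS = 5³ + 5³ = 250
RHS = (5 + 5)(5² - 5·5 + 5²) = 250

LHS = RHS, so the equation holds at this point.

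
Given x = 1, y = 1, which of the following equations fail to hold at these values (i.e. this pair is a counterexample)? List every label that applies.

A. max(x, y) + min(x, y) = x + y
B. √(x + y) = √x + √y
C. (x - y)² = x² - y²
Evaluating each claim at the given values:
A. LHS = 2, RHS = 2 → holds here (LHS = RHS)
B. LHS = √(2) ≈ 1.414, RHS = 2 → fails here (LHS ≠ RHS)
C. LHS = 0, RHS = 0 → holds here (LHS = RHS)

Answer: B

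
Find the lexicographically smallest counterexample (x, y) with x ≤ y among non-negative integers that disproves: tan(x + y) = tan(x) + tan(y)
(x, y) = (1, 1)

Substituting (1, 1) into the claim:
LHS = tan(1 + 1) = tan(2) ≈ -2.185
RHS = tan(1) + tan(1) = 2·tan(1) ≈ 3.115

Since LHS ≠ RHS, this pair disproves the claim, and no lexicographically smaller pair (x ≤ y, non-negative integers) does.

For instance (4, 4) is also a counterexample (LHS = tan(8) ≈ -6.8, RHS = 2·tan(4) ≈ 2.316), but it's lexicographically larger.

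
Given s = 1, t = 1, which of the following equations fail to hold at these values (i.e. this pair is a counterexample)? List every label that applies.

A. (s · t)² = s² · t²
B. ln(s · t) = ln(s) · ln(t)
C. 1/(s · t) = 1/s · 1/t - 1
Evaluating each claim at the given values:
A. LHS = 1, RHS = 1 → holds here (LHS = RHS)
B. LHS = 0, RHS = 0 → holds here (LHS = RHS)
C. LHS = 1, RHS = 0 → fails here (LHS ≠ RHS)

Answer: C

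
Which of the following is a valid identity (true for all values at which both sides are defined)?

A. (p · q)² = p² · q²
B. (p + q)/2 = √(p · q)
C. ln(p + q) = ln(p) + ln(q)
A: holds — e.g. at (3, 5), both sides equal 225.
B: fails at (6, 7) — LHS = 13/2, RHS = √(42) ≈ 6.481.
C: fails at (2, 4) — LHS = ln(6) ≈ 1.792, RHS = ln(2) + ln(4) ≈ 2.079.

Answer: A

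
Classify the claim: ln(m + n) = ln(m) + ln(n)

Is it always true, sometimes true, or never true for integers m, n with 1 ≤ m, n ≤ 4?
Sometimes true

It holds at (m, n) = (2, 2) (both sides equal ln(4) ≈ 1.386), but fails at (m, n) = (1, 2) (LHS = ln(3) ≈ 1.099, RHS = ln(2) ≈ 0.6931).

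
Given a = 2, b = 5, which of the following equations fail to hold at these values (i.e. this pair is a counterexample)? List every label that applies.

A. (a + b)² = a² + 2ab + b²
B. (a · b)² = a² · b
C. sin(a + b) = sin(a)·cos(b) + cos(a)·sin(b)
Evaluating each claim at the given values:
A. LHS = 49, RHS = 49 → holds here (LHS = RHS)
B. LHS = 100, RHS = 20 → fails here (LHS ≠ RHS)
C. LHS = sin(7) ≈ 0.657, RHS = sin(2)·cos(5) + sin(5)·cos(2) ≈ 0.657 → holds here (LHS = RHS)

Answer: B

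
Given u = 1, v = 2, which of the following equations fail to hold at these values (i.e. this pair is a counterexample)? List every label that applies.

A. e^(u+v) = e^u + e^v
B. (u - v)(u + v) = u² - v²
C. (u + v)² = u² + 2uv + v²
Evaluating each claim at the given values:
A. LHS = e^3 ≈ 20.09, RHS = e + e^2 ≈ 10.11 → fails here (LHS ≠ RHS)
B. LHS = -3, RHS = -3 → holds here (LHS = RHS)
C. LHS = 9, RHS = 9 → holds here (LHS = RHS)

Answer: A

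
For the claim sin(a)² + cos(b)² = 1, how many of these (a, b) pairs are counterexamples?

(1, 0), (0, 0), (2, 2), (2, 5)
2

Testing each pair:
(1, 0): LHS = sin(1)² + 1 ≈ 1.708, RHS = 1 → counterexample
(0, 0): LHS = 1, RHS = 1 → satisfies claim
(2, 2): LHS = cos(2)² + sin(2)² = 1, RHS = 1 → satisfies claim
(2, 5): LHS = cos(5)² + sin(2)² ≈ 0.9073, RHS = 1 → counterexample

That makes 2 counterexamples.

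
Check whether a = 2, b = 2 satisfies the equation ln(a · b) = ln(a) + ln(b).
Substituting a = 2, b = 2:

LHS = ln(2 · 2) = ln(4) ≈ 1.386
RHS = ln(2) + ln(2) = 2·ln(2) ≈ 1.386

LHS = RHS, so the equation holds at this point.

Answer: Holds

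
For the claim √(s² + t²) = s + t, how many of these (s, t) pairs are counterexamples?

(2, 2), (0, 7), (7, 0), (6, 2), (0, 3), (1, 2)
Testing each pair:
(2, 2): LHS = 2·√(2) ≈ 2.828, RHS = 4 → counterexample
(0, 7): LHS = 7, RHS = 7 → satisfies claim
(7, 0): LHS = 7, RHS = 7 → satisfies claim
(6, 2): LHS = 2·√(10) ≈ 6.325, RHS = 8 → counterexample
(0, 3): LHS = 3, RHS = 3 → satisfies claim
(1, 2): LHS = √(5) ≈ 2.236, RHS = 3 → counterexample

That makes 3 counterexamples.

Answer: 3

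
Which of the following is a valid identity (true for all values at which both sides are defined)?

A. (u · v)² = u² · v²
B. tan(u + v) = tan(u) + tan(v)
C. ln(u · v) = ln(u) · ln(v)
A: holds — e.g. at (6, 7), both sides equal 1764.
B: fails at (1, 5) — LHS = tan(6) ≈ -0.291, RHS = tan(5) + tan(1) ≈ -1.823.
C: fails at (5, 8) — LHS = ln(40) ≈ 3.689, RHS = ln(5)·ln(8) ≈ 3.347.

Answer: A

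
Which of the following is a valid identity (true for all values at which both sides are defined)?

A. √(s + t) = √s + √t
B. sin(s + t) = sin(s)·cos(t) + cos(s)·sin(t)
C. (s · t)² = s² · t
B

A: fails at (5, 5) — LHS = √(10) ≈ 3.162, RHS = 2·√(5) ≈ 4.472.
B: holds — e.g. at (2, 3), both sides equal sin(5) ≈ -0.9589.
C: fails at (4, 6) — LHS = 576, RHS = 96.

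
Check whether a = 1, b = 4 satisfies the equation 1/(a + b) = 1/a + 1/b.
Substituting a = 1, b = 4:

LHS = 1/(1 + 4) = 1/5
RHS = 1/1 + 1/4 = 5/4

LHS ≠ RHS, so the equation does not hold at this point.

Answer: Fails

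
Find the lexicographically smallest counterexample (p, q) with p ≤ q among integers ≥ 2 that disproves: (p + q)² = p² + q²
(p, q) = (2, 2)

Substituting (2, 2) into the claim:
LHS = (2 + 2)² = 16
RHS = 2² + 2² = 8

Since LHS ≠ RHS, this pair disproves the claim, and no lexicographically smaller pair (p ≤ q, integers ≥ 2) does.

For instance (5, 8) is also a counterexample (LHS = 169, RHS = 89), but it's lexicographically larger.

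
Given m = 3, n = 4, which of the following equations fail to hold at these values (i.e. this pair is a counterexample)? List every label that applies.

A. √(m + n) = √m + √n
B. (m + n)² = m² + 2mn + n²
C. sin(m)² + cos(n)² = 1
A, C

Evaluating each claim at the given values:
A. LHS = √(7) ≈ 2.646, RHS = √(3) + 2 ≈ 3.732 → fails here (LHS ≠ RHS)
B. LHS = 49, RHS = 49 → holds here (LHS = RHS)
C. LHS = sin(3)² + cos(4)² ≈ 0.4472, RHS = 1 → fails here (LHS ≠ RHS)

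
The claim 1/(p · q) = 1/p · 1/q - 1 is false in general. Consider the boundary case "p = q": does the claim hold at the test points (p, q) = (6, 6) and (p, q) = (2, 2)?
At (6, 6): LHS = 1/36 ≠ RHS = -35/36
At (2, 2): LHS = 1/4 ≠ RHS = -3/4

Answer: No, fails at both test points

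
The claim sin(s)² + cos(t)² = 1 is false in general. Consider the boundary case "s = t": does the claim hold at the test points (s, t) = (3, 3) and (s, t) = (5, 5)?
Yes, holds at both test points

At (3, 3): LHS = sin(3)² + cos(3)² = 1, RHS = 1 → equal
At (5, 5): LHS = cos(5)² + sin(5)² = 1, RHS = 1 → equal

So the claim does hold at both of these boundary points, even though it is not an identity.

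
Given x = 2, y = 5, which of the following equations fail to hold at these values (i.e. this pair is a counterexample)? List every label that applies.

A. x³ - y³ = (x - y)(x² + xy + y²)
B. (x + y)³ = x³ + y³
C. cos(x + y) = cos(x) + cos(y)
Evaluating each claim at the given values:
A. LHS = -117, RHS = -117 → holds here (LHS = RHS)
B. LHS = 343, RHS = 133 → fails here (LHS ≠ RHS)
C. LHS = cos(7) ≈ 0.7539, RHS = cos(2) + cos(5) ≈ -0.1325 → fails here (LHS ≠ RHS)

Answer: B, C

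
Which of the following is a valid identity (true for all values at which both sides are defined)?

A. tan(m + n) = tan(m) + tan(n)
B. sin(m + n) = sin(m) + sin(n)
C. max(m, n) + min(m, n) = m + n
A: fails at (5, 5) — LHS = tan(10) ≈ 0.6484, RHS = 2·tan(5) ≈ -6.761.
B: fails at (2, 4) — LHS = sin(6) ≈ -0.2794, RHS = sin(4) + sin(2) ≈ 0.1525.
C: holds — e.g. at (6, 7), both sides equal 13.

Answer: C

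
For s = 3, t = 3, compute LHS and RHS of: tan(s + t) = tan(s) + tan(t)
LHS = tan(3 + 3) = tan(6) ≈ -0.291
RHS = tan(3) + tan(3) = 2·tan(3) ≈ -0.2851

LHS ≠ RHS (they differ by about 0.005913), so the equation does not hold here.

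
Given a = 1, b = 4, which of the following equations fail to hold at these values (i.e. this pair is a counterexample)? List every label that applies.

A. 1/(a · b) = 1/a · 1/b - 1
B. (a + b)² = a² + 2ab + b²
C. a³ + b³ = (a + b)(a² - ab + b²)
A

Evaluating each claim at the given values:
A. LHS = 1/4, RHS = -3/4 → fails here (LHS ≠ RHS)
B. LHS = 25, RHS = 25 → holds here (LHS = RHS)
C. LHS = 65, RHS = 65 → holds here (LHS = RHS)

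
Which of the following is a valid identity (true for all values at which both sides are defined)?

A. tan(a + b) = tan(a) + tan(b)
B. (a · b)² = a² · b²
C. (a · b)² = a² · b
A: fails at (2, 2) — LHS = tan(4) ≈ 1.158, RHS = 2·tan(2) ≈ -4.37.
B: holds — e.g. at (1, 4), both sides equal 16.
C: fails at (1, 5) — LHS = 25, RHS = 5.

Answer: B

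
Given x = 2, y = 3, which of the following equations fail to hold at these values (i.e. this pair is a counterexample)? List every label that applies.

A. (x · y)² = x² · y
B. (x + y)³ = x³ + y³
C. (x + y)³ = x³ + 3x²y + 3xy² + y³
A, B

Evaluating each claim at the given values:
A. LHS = 36, RHS = 12 → fails here (LHS ≠ RHS)
B. LHS = 125, RHS = 35 → fails here (LHS ≠ RHS)
C. LHS = 125, RHS = 125 → holds here (LHS = RHS)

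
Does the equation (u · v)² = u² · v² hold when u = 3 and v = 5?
Substituting u = 3, v = 5:

LHS = (3 · 5)² = 225
RHS = 3² · 5² = 225

LHS = RHS, so the equation holds at this point.

Answer: Holds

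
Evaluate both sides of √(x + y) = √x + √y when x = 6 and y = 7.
LHS = √(6 + 7) = √(13) ≈ 3.606
RHS = √6 + √7 = √(6) + √(7) ≈ 5.095

LHS ≠ RHS (they differ by about 1.49), so the equation does not hold here.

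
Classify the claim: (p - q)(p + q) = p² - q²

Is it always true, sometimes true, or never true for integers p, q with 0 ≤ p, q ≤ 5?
Always true

The identity holds for every pair in the range. For instance at (p, q) = (0, 5): both sides equal -25.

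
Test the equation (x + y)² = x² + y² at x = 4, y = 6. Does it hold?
Fails

Substituting x = 4, y = 6:

LHS = (4 + 6)² = 100
RHS = 4² + 6² = 52

LHS ≠ RHS, so the equation does not hold at this point.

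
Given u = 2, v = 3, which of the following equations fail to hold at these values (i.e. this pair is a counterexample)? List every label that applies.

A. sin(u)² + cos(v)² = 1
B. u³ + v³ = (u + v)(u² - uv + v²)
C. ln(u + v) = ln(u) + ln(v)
Evaluating each claim at the given values:
A. LHS = sin(2)² + cos(3)² ≈ 1.807, RHS = 1 → fails here (LHS ≠ RHS)
B. LHS = 35, RHS = 35 → holds here (LHS = RHS)
C. LHS = ln(5) ≈ 1.609, RHS = ln(2) + ln(3) ≈ 1.792 → fails here (LHS ≠ RHS)

Answer: A, C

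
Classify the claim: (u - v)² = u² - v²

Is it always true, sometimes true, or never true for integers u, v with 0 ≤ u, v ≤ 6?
It holds at (u, v) = (0, 0) (both sides equal 0), but fails at (u, v) = (5, 1) (LHS = 16, RHS = 24).

Answer: Sometimes true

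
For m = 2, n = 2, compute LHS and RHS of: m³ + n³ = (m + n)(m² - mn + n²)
LHS = 2³ + 2³ = 16
RHS = (2 + 2)(2² - 2·2 + 2²) = 16

LHS = RHS: the two sides agree.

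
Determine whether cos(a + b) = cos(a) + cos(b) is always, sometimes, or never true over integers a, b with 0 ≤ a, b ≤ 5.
The claim fails for every pair in the range. For instance at (a, b) = (5, 3): LHS = cos(8) ≈ -0.1455, RHS = cos(3) + cos(5) ≈ -0.7063.

Answer: Never true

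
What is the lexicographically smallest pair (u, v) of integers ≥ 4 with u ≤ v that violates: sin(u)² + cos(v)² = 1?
(u, v) = (4, 5)

Substituting (4, 5) into the claim:
LHS = sin(4)² + cos(5)² ≈ 0.6532
RHS = 1

Since LHS ≠ RHS, this pair disproves the claim, and no lexicographically smaller pair (u ≤ v, integers ≥ 4) does.

For instance (5, 6) is also a counterexample (LHS = sin(5)² + cos(6)² ≈ 1.841, RHS = 1), but it's lexicographically larger.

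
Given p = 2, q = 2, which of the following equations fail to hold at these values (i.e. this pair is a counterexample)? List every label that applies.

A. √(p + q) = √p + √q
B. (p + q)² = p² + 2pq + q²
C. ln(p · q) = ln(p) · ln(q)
A, C

Evaluating each claim at the given values:
A. LHS = 2, RHS = 2·√(2) ≈ 2.828 → fails here (LHS ≠ RHS)
B. LHS = 16, RHS = 16 → holds here (LHS = RHS)
C. LHS = ln(4) ≈ 1.386, RHS = ln(2)² ≈ 0.4805 → fails here (LHS ≠ RHS)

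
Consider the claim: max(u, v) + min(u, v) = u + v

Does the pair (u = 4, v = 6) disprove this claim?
Substituting u = 4, v = 6:
LHS = max(4, 6) + min(4, 6) = 10
RHS = 4 + 6 = 10

The sides agree, so this pair does not disprove the claim.

Answer: No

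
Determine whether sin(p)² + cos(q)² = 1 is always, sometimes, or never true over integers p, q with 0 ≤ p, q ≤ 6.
Sometimes true

It holds at (p, q) = (3, 3) (both sides equal 1), but fails at (p, q) = (6, 2) (LHS = sin(6)² + cos(2)² ≈ 0.2513, RHS = 1).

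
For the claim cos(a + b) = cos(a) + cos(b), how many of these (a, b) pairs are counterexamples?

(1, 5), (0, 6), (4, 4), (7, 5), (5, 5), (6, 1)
Testing each pair:
(1, 5): LHS = cos(6) ≈ 0.9602, RHS = cos(5) + cos(1) ≈ 0.824 → counterexample
(0, 6): LHS = cos(6) ≈ 0.9602, RHS = cos(6) + 1 ≈ 1.96 → counterexample
(4, 4): LHS = cos(8) ≈ -0.1455, RHS = 2·cos(4) ≈ -1.307 → counterexample
(7, 5): LHS = cos(12) ≈ 0.8439, RHS = cos(5) + cos(7) ≈ 1.038 → counterexample
(5, 5): LHS = cos(10) ≈ -0.8391, RHS = 2·cos(5) ≈ 0.5673 → counterexample
(6, 1): LHS = cos(7) ≈ 0.7539, RHS = cos(1) + cos(6) ≈ 1.5 → counterexample

That makes 6 counterexamples.

Answer: 6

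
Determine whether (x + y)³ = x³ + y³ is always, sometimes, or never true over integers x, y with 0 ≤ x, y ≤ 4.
It holds at (x, y) = (2, 0) (both sides equal 8), but fails at (x, y) = (2, 4) (LHS = 216, RHS = 72).

Answer: Sometimes true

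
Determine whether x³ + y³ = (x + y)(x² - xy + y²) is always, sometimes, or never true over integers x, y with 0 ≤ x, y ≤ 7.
The identity holds for every pair in the range. For instance at (x, y) = (0, 7): both sides equal 343.

Answer: Always true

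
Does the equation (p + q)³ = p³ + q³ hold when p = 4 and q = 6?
Fails

Substituting p = 4, q = 6:

LHS = (4 + 6)³ = 1000
RHS = 4³ + 6³ = 280

LHS ≠ RHS, so the equation does not hold at this point.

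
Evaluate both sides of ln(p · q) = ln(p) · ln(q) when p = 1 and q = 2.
LHS = ln(1 · 2) = ln(2) ≈ 0.6931
RHS = ln(1) · ln(2) = 0

LHS ≠ RHS (they differ by about 0.6931), so the equation does not hold here.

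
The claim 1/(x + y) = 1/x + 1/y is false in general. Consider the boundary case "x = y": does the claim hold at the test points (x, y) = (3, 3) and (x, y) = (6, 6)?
At (3, 3): LHS = 1/6 ≠ RHS = 2/3
At (6, 6): LHS = 1/12 ≠ RHS = 1/3

Answer: No, fails at both test points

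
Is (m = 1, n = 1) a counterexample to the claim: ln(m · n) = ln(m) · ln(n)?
No

Substituting m = 1, n = 1:
LHS = ln(1 · 1) = 0
RHS = ln(1) · ln(1) = 0

The sides agree, so this pair does not disprove the claim.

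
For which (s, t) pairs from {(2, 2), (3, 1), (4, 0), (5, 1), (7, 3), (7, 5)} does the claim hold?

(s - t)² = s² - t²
Testing each pair:
(2, 2): LHS = 0, RHS = 0 → holds
(3, 1): LHS = 4, RHS = 8 → fails
(4, 0): LHS = 16, RHS = 16 → holds
(5, 1): LHS = 16, RHS = 24 → fails
(7, 3): LHS = 16, RHS = 40 → fails
(7, 5): LHS = 4, RHS = 24 → fails

2 of 6 pairs satisfy the claim.

Answer: (2, 2), (4, 0)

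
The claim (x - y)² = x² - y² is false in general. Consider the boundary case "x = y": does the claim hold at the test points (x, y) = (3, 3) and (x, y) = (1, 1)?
Yes, holds at both test points

At (3, 3): LHS = 0, RHS = 0 → equal
At (1, 1): LHS = 0, RHS = 0 → equal

So the claim does hold at both of these boundary points, even though it is not an identity.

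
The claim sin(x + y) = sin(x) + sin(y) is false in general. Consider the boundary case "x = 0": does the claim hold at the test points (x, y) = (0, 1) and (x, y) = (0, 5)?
Yes, holds at both test points

At (0, 1): LHS = sin(1) ≈ 0.8415, RHS = sin(1) ≈ 0.8415 → equal
At (0, 5): LHS = sin(5) ≈ -0.9589, RHS = sin(5) ≈ -0.9589 → equal

So the claim does hold at both of these boundary points, even though it is not an identity.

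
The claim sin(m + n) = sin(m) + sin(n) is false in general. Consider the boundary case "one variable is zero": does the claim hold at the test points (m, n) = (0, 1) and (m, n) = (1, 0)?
At (0, 1): LHS = sin(1) ≈ 0.8415, RHS = sin(1) ≈ 0.8415 → equal
At (1, 0): LHS = sin(1) ≈ 0.8415, RHS = sin(1) ≈ 0.8415 → equal

So the claim does hold at both of these boundary points, even though it is not an identity.

Answer: Yes, holds at both test points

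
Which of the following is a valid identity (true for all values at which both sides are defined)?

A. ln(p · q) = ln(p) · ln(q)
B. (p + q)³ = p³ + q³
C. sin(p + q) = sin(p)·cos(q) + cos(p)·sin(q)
A: fails at (3, 7) — LHS = ln(21) ≈ 3.045, RHS = ln(3)·ln(7) ≈ 2.138.
B: fails at (1, 1) — LHS = 8, RHS = 2.
C: holds — e.g. at (1, 4), both sides equal sin(5) ≈ -0.9589.

Answer: C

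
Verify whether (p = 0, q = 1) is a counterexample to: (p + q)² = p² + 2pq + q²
Substituting p = 0, q = 1:
LHS = (0 + 1)² = 1
RHS = 0² + 2·0·1 + 1² = 1

The sides agree, so this pair does not disprove the claim.

Answer: No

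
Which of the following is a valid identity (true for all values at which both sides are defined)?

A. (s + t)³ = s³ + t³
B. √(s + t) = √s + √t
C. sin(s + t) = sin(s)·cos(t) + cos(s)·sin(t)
C

A: fails at (5, 5) — LHS = 1000, RHS = 250.
B: fails at (1, 5) — LHS = √(6) ≈ 2.449, RHS = 1 + √(5) ≈ 3.236.
C: holds — e.g. at (2, 3), both sides equal sin(5) ≈ -0.9589.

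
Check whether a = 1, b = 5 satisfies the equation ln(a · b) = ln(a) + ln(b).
Holds

Substituting a = 1, b = 5:

LHS = ln(1 · 5) = ln(5) ≈ 1.609
RHS = ln(1) + ln(5) = ln(5) ≈ 1.609

LHS = RHS, so the equation holds at this point.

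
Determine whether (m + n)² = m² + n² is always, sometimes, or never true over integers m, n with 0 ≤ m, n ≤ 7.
It holds at (m, n) = (3, 0) (both sides equal 9), but fails at (m, n) = (2, 2) (LHS = 16, RHS = 8).

Answer: Sometimes true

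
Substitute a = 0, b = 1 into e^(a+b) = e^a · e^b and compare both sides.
LHS = e^(0+1) = e ≈ 2.718
RHS = e^0 · e^1 = e ≈ 2.718

LHS = RHS: the two sides agree.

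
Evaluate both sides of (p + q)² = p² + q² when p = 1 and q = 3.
LHS = (1 + 3)² = 16
RHS = 1² + 3² = 10

LHS ≠ RHS, so the equation does not hold here.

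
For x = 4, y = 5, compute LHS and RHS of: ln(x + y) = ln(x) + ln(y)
LHS = ln(4 + 5) = ln(9) ≈ 2.197
RHS = ln(4) + ln(5) ≈ 2.996

LHS ≠ RHS (they differ by about 0.7985), so the equation does not hold here.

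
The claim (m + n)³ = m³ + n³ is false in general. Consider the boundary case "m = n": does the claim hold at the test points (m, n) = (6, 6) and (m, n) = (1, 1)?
At (6, 6): LHS = 1728 ≠ RHS = 432
At (1, 1): LHS = 8 ≠ RHS = 2

Answer: No, fails at both test points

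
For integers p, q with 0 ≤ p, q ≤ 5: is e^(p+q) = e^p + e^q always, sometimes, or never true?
Never true

The claim fails for every pair in the range. For instance at (p, q) = (1, 4): LHS = e^5 ≈ 148.4, RHS = e + e^4 ≈ 57.32.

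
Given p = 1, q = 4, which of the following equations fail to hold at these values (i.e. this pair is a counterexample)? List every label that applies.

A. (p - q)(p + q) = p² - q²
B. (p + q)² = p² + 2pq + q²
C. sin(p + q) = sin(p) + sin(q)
C

Evaluating each claim at the given values:
A. LHS = -15, RHS = -15 → holds here (LHS = RHS)
B. LHS = 25, RHS = 25 → holds here (LHS = RHS)
C. LHS = sin(5) ≈ -0.9589, RHS = sin(4) + sin(1) ≈ 0.08467 → fails here (LHS ≠ RHS)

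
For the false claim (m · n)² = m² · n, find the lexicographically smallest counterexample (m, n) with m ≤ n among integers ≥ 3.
Substituting (3, 3) into the claim:
LHS = (3 · 3)² = 81
RHS = 3² · 3 = 27

Since LHS ≠ RHS, this pair disproves the claim, and no lexicographically smaller pair (m ≤ n, integers ≥ 3) does.

For instance (7, 7) is also a counterexample (LHS = 2401, RHS = 343), but it's lexicographically larger.

Answer: (m, n) = (3, 3)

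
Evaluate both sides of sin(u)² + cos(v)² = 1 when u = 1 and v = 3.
LHS = sin(1)² + cos(3)² ≈ 1.688
RHS = 1

LHS ≠ RHS (they differ by about 0.6882), so the equation does not hold here.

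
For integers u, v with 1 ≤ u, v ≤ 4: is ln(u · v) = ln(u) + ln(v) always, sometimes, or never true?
The identity holds for every pair in the range. For instance at (u, v) = (3, 3): both sides equal ln(9) ≈ 2.197.

Answer: Always true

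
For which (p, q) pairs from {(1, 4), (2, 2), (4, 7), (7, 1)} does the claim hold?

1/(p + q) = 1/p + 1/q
None

Testing each pair:
(1, 4): LHS = 1/5, RHS = 5/4 → fails
(2, 2): LHS = 1/4, RHS = 1 → fails
(4, 7): LHS = 1/11, RHS = 11/28 → fails
(7, 1): LHS = 1/8, RHS = 8/7 → fails

No pair satisfies the claim.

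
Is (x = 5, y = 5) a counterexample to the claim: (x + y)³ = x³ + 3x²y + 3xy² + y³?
Substituting x = 5, y = 5:
LHS = (5 + 5)³ = 1000
RHS = 5³ + 3·5²·5 + 3·5·5² + 5³ = 1000

The sides agree, so this pair does not disprove the claim.

Answer: No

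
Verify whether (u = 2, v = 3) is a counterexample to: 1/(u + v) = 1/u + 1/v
Yes

Substituting u = 2, v = 3:
LHS = 1/(2 + 3) = 1/5
RHS = 1/2 + 1/3 = 5/6

Since LHS ≠ RHS, this pair disproves the claim.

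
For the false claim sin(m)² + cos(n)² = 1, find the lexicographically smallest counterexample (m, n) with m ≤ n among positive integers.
Substituting (1, 2) into the claim:
LHS = sin(1)² + cos(2)² ≈ 0.8813
RHS = 1

Since LHS ≠ RHS, this pair disproves the claim, and no lexicographically smaller pair (m ≤ n, positive integers) does.

For instance (4, 7) is also a counterexample (LHS = cos(7)² + sin(4)² ≈ 1.141, RHS = 1), but it's lexicographically larger.

Answer: (m, n) = (1, 2)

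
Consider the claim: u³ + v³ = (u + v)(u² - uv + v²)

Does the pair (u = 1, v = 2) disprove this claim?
No

Substituting u = 1, v = 2:
LHS = 1³ + 2³ = 9
RHS = (1 + 2)(1² - 1·2 + 2²) = 9

The sides agree, so this pair does not disprove the claim.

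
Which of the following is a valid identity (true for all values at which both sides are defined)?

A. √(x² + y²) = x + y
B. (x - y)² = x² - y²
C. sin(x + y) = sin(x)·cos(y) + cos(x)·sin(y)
C

A: fails at (2, 3) — LHS = √(13) ≈ 3.606, RHS = 5.
B: fails at (2, 7) — LHS = 25, RHS = -45.
C: holds — e.g. at (2, 2), both sides equal sin(4) ≈ -0.7568.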